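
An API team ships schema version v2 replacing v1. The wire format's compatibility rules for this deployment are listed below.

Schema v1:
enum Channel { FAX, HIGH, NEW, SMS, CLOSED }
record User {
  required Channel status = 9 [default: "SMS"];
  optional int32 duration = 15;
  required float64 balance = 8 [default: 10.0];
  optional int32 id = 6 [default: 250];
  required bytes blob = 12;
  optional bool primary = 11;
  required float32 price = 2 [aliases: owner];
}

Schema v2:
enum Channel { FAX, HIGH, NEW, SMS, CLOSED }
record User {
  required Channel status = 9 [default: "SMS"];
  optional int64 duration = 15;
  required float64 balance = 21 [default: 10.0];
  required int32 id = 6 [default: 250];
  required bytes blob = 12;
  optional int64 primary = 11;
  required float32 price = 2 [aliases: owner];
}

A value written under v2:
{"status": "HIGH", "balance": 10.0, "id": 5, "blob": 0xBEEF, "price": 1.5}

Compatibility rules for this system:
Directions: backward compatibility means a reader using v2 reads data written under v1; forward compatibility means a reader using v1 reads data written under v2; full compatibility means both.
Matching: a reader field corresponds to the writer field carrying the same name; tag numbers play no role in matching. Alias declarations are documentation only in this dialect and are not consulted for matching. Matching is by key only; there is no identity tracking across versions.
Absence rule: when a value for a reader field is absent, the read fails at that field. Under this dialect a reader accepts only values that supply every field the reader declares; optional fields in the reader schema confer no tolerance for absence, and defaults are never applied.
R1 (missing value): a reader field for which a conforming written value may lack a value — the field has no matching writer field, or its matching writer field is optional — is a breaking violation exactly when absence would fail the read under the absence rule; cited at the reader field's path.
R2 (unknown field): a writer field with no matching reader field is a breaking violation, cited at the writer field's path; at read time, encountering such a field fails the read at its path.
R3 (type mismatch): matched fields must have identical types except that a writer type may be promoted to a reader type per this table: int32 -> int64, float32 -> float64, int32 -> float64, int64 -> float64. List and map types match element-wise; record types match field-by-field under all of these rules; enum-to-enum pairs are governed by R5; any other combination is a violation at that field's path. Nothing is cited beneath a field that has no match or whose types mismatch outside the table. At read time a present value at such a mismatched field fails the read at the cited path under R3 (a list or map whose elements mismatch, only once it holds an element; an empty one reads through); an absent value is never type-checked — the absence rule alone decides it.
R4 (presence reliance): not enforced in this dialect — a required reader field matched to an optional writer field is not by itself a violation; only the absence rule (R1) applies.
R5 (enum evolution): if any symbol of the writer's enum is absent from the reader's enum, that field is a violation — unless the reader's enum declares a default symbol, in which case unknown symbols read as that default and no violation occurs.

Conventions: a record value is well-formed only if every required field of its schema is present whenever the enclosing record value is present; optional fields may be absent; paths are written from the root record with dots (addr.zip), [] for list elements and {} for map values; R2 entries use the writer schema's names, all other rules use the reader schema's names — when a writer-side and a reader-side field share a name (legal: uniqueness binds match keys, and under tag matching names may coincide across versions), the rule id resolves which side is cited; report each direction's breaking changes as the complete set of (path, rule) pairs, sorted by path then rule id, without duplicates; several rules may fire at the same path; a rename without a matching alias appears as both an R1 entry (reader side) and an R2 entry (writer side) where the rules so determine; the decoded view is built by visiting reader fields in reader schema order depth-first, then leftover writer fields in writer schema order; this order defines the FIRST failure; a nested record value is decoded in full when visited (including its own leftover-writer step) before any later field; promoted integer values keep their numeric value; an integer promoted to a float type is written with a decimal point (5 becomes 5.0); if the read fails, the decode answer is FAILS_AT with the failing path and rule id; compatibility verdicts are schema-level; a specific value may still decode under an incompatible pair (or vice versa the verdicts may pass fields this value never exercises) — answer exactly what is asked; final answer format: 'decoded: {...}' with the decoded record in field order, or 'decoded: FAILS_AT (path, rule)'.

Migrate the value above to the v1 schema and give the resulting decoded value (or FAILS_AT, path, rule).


each type pair in User: writer, then reader
decoding the User value with the v1 reader:
  status := "HIGH"
  read fails at duration under R1 (no fill)
  => FAILS_AT (duration, R1)
diffs on User not affecting the asked answer:
  field primary in record User: type bool changed to int64 -> schema-level compatibility only; this User value's decode is unchanged
  field id in record User: optional changed to required -> schema-level compatibility only; this User value's decode is unchanged
  field balance in record User: tag 8 changed to 21 -> fires no rule on User under this dialect and leaves the result unchanged

decoded: FAILS_AT (duration, R1)


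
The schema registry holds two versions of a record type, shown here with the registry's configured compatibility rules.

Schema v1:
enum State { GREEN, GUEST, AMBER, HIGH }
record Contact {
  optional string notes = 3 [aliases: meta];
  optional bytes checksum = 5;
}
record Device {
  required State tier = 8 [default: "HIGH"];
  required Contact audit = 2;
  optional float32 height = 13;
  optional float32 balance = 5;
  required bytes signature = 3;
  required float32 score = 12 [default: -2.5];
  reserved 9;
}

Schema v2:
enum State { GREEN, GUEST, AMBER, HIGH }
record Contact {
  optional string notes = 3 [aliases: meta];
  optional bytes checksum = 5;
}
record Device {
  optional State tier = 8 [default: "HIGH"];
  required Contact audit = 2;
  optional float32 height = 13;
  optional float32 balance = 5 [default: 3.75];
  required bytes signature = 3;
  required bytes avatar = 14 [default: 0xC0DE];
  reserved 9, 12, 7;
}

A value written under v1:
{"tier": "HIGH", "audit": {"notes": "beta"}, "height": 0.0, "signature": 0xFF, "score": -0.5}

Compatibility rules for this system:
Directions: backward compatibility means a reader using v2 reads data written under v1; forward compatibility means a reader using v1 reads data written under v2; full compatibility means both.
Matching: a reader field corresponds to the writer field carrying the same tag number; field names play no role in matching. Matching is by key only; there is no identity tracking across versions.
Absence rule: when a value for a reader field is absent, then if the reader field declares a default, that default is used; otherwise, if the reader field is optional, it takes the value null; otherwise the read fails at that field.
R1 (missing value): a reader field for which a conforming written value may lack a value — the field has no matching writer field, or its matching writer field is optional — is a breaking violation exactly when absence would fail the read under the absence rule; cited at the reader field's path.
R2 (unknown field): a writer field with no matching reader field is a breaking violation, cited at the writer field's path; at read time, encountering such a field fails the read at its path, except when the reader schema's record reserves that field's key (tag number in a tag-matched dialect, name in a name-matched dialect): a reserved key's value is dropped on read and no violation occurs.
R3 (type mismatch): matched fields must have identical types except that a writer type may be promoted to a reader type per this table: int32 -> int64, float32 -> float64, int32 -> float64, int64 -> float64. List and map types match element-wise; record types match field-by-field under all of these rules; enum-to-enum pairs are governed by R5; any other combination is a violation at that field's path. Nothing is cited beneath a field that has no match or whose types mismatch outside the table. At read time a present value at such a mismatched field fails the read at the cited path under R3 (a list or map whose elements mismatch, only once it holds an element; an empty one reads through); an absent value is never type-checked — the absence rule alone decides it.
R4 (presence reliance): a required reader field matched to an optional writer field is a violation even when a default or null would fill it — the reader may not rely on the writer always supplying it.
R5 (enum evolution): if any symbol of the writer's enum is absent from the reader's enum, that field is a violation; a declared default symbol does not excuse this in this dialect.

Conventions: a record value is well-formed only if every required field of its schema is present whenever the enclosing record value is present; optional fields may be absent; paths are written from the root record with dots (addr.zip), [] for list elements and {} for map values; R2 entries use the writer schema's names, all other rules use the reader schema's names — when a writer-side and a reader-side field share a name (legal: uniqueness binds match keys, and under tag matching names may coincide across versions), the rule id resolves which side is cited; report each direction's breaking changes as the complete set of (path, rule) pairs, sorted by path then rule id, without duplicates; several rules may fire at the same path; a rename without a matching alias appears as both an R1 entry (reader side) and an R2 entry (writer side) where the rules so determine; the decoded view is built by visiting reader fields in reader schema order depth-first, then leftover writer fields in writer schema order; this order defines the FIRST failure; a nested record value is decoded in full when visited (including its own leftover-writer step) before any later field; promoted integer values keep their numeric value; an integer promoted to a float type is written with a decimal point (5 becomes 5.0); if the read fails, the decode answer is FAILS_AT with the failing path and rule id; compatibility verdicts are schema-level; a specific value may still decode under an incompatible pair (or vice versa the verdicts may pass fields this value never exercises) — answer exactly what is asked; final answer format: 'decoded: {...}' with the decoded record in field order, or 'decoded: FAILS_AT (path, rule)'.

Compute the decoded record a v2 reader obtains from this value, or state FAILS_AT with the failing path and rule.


each type pair in Device: writer, then reader
decoding the Device value with the v2 reader:
  tier := "HIGH"
  audit.notes := "beta"
  audit.checksum := null (not supplied -> null)
  height := 0.0
  balance := 3.75 (no value, default fills)
  signature := 0xFF
  avatar := 0xC0DE (no value, default fills)
  writer score: reserved -> dropped
  => decoded: {"tier": "HIGH", "audit": {"notes": "beta", "checksum": null}, "height": 0.0, "balance": 3.75, "signature": 0xFF, "avatar": 0xC0DE}
checking off the Device differences that do not matter here:
  field tier in record Device: required changed to optional -> matters for Device compatibility verdicts, not for this value's decode

decoded: {"tier": "HIGH", "audit": {"notes": "beta", "checksum": null}, "height": 0.0, "balance": 3.75, "signature": 0xFF, "avatar": 0xC0DE}


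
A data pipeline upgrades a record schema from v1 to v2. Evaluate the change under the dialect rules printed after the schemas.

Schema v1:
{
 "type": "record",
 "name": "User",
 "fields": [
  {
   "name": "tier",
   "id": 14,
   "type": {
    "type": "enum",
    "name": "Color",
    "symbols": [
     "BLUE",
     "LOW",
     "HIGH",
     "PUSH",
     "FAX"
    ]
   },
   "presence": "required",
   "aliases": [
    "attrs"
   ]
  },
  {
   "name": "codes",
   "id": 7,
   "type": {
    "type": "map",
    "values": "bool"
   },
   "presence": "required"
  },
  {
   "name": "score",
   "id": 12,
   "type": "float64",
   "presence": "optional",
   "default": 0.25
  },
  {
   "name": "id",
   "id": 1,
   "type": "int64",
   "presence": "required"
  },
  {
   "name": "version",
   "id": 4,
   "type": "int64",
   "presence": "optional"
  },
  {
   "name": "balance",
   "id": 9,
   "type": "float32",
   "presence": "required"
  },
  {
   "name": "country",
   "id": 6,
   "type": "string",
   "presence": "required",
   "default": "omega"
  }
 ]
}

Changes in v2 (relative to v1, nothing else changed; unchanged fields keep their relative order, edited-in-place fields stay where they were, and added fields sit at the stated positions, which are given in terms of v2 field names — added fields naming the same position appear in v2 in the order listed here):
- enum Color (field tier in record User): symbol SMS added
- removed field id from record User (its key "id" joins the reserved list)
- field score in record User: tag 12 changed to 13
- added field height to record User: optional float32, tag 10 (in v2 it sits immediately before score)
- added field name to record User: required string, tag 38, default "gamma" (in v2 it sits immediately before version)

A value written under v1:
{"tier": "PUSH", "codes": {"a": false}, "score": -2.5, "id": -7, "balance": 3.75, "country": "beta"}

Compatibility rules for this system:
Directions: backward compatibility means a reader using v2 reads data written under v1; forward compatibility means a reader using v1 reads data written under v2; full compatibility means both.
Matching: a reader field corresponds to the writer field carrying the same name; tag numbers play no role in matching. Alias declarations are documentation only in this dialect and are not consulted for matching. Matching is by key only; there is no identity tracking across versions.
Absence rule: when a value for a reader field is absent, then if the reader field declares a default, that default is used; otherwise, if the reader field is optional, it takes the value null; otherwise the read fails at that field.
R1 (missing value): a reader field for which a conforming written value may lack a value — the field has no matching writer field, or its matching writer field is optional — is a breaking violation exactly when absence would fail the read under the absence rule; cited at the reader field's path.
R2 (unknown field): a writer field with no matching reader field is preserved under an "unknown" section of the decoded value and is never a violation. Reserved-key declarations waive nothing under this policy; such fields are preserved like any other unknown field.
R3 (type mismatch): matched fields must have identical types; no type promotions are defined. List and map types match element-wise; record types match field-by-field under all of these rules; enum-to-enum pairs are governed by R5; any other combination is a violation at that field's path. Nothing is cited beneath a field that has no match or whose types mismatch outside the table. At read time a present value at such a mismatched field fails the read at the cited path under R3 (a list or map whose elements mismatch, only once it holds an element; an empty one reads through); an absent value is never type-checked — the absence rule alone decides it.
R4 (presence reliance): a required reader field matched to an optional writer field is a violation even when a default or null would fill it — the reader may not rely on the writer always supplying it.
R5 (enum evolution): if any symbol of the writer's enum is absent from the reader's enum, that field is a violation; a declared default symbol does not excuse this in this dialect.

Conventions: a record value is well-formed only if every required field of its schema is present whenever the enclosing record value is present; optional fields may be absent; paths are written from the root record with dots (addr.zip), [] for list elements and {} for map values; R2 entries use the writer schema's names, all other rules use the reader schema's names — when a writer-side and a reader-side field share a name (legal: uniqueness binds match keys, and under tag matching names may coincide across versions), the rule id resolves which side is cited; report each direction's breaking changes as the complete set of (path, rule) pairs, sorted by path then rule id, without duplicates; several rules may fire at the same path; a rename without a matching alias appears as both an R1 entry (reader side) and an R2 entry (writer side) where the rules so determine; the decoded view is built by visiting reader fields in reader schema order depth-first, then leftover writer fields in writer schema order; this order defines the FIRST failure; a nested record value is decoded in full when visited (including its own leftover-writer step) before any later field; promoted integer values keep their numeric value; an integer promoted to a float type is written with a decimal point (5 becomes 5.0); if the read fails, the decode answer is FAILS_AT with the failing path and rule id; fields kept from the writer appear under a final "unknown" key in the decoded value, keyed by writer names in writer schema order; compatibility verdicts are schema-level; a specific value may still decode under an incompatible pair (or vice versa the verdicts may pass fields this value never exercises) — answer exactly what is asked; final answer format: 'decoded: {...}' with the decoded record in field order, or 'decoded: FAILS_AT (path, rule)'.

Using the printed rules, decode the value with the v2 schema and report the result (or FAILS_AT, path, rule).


decoded: {"tier": "PUSH", "codes": {"a": false}, "height": null, "score": -2.5, "name": "gamma", "version": null, "balance": 3.75, "country": "beta", "unknown": {"id": -7}}

in User below, arrows point writer -> reader
decode (reader v2):
  tier := "PUSH"
  codes := {"a": false}
  height := null (absent, optional -> null)
  score := -2.5
  name := "gamma" (absent -> default)
  version := null (absent, optional -> null)
  balance := 3.75
  country := "beta"
  writer id: kept under "unknown"
  => decoded: {"tier": "PUSH", "codes": {"a": false}, "height": null, "score": -2.5, "name": "gamma", "version": null, "balance": 3.75, "country": "beta", "unknown": {"id": -7}}
ruling out the remaining User differences:
  enum Color (field tier in record User): symbol SMS added -> matters for User compatibility verdicts, not for this value's decode
  field score in record User: tag 12 changed to 13 -> no rule fires on it and the decoded User view is identical with or without it


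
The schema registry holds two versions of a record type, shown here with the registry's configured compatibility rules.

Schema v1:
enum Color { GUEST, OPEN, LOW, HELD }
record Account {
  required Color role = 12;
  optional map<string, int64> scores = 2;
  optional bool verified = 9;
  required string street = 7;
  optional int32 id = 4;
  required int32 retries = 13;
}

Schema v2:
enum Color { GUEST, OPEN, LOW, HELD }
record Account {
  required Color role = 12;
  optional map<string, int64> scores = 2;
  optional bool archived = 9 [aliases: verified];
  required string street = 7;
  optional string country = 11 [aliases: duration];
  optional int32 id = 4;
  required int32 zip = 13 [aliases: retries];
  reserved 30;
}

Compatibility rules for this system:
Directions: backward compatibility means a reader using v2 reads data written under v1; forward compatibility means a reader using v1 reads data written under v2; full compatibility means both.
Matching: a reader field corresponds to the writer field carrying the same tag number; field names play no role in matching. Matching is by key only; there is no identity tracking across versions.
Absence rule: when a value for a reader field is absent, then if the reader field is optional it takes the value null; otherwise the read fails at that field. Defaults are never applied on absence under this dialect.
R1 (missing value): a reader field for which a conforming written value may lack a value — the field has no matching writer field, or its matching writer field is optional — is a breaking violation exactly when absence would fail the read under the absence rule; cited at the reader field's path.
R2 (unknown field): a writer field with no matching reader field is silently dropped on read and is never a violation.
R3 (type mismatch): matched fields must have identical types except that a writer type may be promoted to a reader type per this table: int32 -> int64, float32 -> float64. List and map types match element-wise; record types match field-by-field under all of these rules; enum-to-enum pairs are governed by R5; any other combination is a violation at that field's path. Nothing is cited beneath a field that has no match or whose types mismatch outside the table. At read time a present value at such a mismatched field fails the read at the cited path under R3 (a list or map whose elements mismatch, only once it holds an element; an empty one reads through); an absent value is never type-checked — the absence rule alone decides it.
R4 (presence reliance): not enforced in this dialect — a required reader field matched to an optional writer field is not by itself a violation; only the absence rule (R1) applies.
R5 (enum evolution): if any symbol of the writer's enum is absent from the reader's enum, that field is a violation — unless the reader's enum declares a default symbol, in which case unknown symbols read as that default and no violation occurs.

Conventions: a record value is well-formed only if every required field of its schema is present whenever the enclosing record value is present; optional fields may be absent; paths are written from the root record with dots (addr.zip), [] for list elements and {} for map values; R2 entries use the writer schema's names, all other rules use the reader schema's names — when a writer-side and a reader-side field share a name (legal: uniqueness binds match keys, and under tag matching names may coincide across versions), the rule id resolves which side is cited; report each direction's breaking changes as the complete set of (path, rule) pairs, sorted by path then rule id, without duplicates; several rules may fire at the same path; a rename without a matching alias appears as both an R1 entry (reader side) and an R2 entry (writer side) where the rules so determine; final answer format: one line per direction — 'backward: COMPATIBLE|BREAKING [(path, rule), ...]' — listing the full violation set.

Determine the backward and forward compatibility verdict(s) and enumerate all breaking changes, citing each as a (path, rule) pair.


backward: COMPATIBLE []; forward: COMPATIBLE []

the writer's type comes first in each Account pair
backward on Account — v2 reading data written by v1:
  role: Color -> Color, writer required; from role
  scores: map<string, int64> -> map<string, int64>, writer optional; from scores
  archived: bool -> bool, writer optional; from verified
  street: string -> string, writer required; from street
  country has no writer counterpart
  id: int32 -> int32, writer optional; from id
  zip: int32 -> int32, writer required; from retries
  => no violations; backward on Account: COMPATIBLE
forward on Account — v1 reading data written by v2:
  role: Color -> Color, writer required; from role
  scores: map<string, int64> -> map<string, int64>, writer optional; from scores
  verified: bool -> bool, writer optional; from archived
  street: string -> string, writer required; from street
  id: int32 -> int32, writer optional; from id
  retries: int32 -> int32, writer required; from zip
  leftover writer field: country
  => no violations; forward on Account: COMPATIBLE


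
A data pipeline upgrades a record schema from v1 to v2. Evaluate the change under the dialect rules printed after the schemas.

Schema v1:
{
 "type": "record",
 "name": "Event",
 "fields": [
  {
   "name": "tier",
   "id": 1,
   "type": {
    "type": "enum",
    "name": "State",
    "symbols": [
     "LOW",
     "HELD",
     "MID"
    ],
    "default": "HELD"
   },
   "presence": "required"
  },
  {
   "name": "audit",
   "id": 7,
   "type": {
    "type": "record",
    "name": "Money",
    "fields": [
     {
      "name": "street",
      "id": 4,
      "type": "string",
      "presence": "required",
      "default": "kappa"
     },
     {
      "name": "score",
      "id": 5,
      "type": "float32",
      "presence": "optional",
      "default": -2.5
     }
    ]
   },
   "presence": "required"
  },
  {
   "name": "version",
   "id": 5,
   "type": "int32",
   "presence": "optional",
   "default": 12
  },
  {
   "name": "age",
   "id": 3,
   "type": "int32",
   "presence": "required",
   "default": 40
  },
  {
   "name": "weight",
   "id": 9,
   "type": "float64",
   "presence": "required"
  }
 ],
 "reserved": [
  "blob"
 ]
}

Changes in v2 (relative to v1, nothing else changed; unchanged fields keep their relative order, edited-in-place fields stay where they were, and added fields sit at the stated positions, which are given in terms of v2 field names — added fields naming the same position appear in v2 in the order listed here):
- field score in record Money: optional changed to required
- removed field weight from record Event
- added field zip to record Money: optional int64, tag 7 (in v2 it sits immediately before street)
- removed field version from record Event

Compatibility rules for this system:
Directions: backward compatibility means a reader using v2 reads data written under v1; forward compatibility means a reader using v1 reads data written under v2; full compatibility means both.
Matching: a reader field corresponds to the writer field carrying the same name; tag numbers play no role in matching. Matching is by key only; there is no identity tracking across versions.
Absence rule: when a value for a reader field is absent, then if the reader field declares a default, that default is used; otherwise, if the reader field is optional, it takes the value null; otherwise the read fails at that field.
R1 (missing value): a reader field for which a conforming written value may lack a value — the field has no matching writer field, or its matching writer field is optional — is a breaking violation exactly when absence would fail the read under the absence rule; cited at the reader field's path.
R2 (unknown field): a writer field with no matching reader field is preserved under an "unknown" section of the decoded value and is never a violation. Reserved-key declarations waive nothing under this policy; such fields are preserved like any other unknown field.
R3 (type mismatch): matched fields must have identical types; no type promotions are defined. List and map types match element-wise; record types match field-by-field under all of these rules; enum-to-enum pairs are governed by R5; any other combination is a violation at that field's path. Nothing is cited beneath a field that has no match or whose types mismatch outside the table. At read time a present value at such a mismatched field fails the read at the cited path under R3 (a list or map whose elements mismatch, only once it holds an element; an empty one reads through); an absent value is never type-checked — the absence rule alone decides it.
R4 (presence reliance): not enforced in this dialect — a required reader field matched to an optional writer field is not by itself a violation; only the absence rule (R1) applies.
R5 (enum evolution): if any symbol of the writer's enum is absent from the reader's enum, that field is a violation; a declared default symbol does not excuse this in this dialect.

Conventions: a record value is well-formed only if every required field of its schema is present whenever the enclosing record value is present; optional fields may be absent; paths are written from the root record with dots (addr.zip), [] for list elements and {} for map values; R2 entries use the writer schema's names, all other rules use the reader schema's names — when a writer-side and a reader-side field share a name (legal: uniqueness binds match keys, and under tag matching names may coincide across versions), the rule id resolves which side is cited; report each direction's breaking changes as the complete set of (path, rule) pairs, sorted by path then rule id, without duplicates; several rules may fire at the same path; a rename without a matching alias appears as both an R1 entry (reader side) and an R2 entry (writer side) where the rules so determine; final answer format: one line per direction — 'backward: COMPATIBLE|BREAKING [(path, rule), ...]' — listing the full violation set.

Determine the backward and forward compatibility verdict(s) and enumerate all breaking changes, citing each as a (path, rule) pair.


backward: COMPATIBLE []; forward: BREAKING [(weight, R1)]

each type pair in Event: writer, then reader
checking backward for Event: reader v2 against writer v1:
  tier: paired with writer tier (State -> State; writer required)
  audit: paired with writer audit (Money -> Money; writer required)
  age: paired with writer age (int32 -> int32; writer required)
  writer field version has no reader counterpart
  writer field weight has no reader counterpart
  audit.zip has no writer counterpart
  audit.street: paired with writer audit.street (string -> string; writer required)
  audit.score: paired with writer audit.score (float32 -> float32; writer optional)
  nothing fires on Event: backward is COMPATIBLE
checking forward for Event: reader v1 against writer v2:
  tier: paired with writer tier (State -> State; writer required)
  audit: paired with writer audit (Money -> Money; writer required)
  version has no writer counterpart
  age: paired with writer age (int32 -> int32; writer required)
  weight has no writer counterpart
  audit.street: paired with writer audit.street (string -> string; writer required)
  audit.score: paired with writer audit.score (float32 -> float32; writer required)
  writer field audit.zip has no reader counterpart
  breaking: (weight, R1)
  => forward: BREAKING (1)


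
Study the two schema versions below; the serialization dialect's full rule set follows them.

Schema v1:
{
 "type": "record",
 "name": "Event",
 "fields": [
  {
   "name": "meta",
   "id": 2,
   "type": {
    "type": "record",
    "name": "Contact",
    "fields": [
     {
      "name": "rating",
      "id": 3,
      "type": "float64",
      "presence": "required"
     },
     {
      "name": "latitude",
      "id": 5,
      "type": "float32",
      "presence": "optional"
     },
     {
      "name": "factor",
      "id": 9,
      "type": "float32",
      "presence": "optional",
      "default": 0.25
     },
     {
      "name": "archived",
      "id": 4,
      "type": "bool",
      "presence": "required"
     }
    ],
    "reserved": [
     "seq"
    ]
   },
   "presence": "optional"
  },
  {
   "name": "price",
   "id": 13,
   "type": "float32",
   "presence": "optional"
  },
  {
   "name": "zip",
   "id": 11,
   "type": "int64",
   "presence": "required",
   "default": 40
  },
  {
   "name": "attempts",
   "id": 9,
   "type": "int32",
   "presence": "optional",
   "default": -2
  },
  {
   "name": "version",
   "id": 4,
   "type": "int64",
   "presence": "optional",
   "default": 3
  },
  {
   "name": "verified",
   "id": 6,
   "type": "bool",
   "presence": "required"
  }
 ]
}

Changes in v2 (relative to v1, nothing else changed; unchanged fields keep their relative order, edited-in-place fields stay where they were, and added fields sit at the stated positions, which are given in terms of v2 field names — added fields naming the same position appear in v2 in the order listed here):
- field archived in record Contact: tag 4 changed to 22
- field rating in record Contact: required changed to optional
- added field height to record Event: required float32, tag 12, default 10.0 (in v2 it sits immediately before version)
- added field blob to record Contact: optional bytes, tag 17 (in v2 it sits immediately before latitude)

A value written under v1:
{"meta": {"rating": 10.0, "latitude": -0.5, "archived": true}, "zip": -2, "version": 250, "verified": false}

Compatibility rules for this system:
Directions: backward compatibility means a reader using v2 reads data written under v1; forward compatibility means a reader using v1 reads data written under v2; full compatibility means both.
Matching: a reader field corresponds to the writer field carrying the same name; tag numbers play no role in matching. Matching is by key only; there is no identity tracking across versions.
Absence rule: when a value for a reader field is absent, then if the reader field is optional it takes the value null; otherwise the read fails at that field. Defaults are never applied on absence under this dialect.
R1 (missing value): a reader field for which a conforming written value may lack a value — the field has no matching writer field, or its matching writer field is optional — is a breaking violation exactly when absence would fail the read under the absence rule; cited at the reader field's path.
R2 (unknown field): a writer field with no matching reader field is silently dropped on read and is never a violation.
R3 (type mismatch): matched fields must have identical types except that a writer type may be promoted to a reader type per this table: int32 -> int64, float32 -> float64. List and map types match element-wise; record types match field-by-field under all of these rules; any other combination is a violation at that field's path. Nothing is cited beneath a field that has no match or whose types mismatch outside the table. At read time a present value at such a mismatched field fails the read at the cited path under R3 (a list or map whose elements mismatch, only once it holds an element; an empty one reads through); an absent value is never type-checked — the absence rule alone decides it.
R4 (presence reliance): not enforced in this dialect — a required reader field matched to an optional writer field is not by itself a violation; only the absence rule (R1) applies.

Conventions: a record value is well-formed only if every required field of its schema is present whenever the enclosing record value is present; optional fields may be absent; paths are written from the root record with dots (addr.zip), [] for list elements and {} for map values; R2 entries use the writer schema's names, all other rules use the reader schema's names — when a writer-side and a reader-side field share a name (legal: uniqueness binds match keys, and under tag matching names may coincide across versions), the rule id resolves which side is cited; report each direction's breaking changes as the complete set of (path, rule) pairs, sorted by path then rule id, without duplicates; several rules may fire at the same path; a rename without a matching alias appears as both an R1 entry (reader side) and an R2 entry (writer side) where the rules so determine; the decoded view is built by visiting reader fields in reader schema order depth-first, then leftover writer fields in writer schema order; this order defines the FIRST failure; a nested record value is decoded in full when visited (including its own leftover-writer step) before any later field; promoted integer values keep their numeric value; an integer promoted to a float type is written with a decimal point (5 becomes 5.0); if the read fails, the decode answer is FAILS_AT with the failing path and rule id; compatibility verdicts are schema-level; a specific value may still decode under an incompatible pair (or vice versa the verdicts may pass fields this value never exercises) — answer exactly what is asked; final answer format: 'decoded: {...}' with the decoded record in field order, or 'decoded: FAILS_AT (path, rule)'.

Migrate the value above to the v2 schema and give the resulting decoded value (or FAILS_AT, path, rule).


decoded: FAILS_AT (height, R1)

in Event below, arrows point writer -> reader
decoding the Event value with the v2 reader:
  meta.rating := 10.0
  meta.blob := null (absent, optional -> null)
  meta.latitude := -0.5
  meta.factor := null (absent, optional -> null)
  meta.archived := true
  price := null (absent, optional -> null)
  zip := -2
  attempts := null (absent, optional -> null)
  read fails at height under R1 (no fill)
  => FAILS_AT (height, R1)
remaining Event differences; none change what is asked:
  field archived in record Contact: tag 4 changed to 22 -> no rule fires on it and the decoded Event view is identical with or without it
  field rating in record Contact: required changed to optional -> matters for Event compatibility verdicts, not for this value's decode
  added field blob to record Contact: optional bytes, tag 17 (in v2 it sits immediately before latitude) -> no rule fires on it and the decoded Event view is identical with or without it


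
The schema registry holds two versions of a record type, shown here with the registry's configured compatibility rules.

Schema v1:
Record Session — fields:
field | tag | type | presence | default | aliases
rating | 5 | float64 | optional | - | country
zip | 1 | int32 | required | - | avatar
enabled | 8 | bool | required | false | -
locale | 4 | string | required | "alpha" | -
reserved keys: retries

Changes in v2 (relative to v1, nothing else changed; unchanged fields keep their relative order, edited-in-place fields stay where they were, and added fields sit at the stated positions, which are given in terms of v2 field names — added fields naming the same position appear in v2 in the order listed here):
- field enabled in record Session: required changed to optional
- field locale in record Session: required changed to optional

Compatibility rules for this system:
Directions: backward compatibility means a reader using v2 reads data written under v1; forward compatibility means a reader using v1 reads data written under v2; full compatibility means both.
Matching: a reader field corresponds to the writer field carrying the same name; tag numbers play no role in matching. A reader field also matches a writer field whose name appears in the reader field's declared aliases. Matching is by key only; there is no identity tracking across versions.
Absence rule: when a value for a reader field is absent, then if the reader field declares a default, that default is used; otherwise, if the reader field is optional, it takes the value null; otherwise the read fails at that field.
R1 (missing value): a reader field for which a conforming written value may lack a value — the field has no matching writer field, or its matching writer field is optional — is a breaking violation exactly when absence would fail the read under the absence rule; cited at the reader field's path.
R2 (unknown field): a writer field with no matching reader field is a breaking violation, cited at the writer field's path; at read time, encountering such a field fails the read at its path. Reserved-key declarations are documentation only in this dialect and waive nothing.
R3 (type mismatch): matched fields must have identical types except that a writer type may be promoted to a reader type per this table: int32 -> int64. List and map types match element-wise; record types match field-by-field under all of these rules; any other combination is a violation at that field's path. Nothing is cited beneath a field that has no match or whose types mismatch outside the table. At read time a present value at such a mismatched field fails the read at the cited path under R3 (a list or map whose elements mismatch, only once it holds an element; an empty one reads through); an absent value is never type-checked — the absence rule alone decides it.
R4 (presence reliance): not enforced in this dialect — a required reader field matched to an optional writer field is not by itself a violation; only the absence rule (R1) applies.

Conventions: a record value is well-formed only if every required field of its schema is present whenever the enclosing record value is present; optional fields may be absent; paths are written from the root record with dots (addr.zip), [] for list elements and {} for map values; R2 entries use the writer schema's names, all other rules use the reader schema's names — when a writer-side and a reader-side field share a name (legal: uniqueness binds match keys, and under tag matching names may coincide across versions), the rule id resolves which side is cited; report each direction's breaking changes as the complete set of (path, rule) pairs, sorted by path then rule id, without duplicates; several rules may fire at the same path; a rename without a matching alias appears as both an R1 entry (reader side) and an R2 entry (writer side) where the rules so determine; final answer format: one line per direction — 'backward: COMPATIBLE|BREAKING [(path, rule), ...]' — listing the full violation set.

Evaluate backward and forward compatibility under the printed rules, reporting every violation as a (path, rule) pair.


in Session below, arrows point writer -> reader
checking backward for Session: reader v2 against writer v1:
  rating: paired with writer rating (float64 -> float64; writer optional)
  zip: paired with writer zip (int32 -> int32; writer required)
  enabled: paired with writer enabled (bool -> bool; writer required)
  locale: paired with writer locale (string -> string; writer required)
  => backward: COMPATIBLE
checking forward for Session: reader v1 against writer v2:
  rating: paired with writer rating (float64 -> float64; writer optional)
  zip: paired with writer zip (int32 -> int32; writer required)
  enabled: paired with writer enabled (bool -> bool; writer optional)
  locale: paired with writer locale (string -> string; writer optional)
  => forward: COMPATIBLE

backward: COMPATIBLE []; forward: COMPATIBLE []
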